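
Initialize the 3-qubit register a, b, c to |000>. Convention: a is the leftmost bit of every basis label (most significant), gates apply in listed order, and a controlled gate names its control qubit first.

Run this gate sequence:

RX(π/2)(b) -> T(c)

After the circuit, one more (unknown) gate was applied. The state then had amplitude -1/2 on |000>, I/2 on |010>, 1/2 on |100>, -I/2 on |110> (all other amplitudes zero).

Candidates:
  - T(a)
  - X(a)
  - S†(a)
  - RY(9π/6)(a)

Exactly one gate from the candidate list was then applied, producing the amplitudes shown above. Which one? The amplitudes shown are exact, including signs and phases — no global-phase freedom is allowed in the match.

It was RY(9π/6)(a) that produced the state shown.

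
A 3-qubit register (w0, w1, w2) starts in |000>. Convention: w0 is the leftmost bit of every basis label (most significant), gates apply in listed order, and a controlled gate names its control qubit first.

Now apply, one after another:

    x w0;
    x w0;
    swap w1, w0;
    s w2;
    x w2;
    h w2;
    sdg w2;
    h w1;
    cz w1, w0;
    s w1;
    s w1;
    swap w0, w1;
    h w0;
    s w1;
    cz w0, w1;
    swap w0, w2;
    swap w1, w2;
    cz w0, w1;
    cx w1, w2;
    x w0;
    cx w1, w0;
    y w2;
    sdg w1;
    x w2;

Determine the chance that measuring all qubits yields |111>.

Outcome |111> occurs with probability 1/2. Key observation: steps 1-2 multiply out to the identity, so the circuit reduces to the remaining gates.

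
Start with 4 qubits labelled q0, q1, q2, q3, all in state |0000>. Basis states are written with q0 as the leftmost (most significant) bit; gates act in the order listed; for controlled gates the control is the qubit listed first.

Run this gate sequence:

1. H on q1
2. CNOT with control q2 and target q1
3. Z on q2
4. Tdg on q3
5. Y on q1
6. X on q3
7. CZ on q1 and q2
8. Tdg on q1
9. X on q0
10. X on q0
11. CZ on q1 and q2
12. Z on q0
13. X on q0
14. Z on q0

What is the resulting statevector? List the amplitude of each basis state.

After the circuit, the state carries amplitude sqrt(2)*I/2 on |1001>, -sqrt(2)*exp(I*pi/4)/2 on |1101>, and 0 on every other basis state. Key observation: gates 9-10 undo each other exactly, leaving only the rest of the circuit to track.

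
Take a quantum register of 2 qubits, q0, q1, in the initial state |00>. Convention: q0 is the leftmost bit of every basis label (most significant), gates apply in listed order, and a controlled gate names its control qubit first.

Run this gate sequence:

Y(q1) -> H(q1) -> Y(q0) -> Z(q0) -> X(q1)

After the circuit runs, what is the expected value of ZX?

The expectation value of ZX is 1.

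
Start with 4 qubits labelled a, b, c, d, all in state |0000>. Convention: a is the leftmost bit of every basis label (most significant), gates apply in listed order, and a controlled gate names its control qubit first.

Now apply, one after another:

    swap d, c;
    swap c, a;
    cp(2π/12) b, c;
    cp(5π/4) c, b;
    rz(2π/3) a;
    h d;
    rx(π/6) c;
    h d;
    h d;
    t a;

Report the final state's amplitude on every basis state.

The final amplitudes are (-sqrt(3) - 1)*exp(2*I*pi/3)/4 on |0000>, (-sqrt(3) - 1)*exp(2*I*pi/3)/4 on |0001>, (1 - sqrt(3))*exp(I*pi/6)/4 on |0010>, (1 - sqrt(3))*exp(I*pi/6)/4 on |0011>, and 0 on every other basis state.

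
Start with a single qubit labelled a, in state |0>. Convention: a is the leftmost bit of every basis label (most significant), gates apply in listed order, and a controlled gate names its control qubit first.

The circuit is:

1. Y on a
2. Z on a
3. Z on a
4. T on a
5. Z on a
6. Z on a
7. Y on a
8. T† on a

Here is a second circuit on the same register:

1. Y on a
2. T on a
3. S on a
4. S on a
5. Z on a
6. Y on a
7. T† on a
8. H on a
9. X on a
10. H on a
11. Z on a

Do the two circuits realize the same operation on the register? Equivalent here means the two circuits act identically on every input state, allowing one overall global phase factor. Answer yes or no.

Yes: on every input state the two circuits agree up to one overall phase factor.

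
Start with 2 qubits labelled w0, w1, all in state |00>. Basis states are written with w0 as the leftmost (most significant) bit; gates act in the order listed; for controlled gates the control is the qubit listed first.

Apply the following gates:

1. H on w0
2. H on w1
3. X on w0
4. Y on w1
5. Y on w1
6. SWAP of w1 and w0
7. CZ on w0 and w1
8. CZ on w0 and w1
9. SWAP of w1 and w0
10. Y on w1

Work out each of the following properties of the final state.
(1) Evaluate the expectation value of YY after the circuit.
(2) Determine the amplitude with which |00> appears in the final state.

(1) The expectation value of YY is 0.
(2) |00> carries amplitude -I/2 in the final state.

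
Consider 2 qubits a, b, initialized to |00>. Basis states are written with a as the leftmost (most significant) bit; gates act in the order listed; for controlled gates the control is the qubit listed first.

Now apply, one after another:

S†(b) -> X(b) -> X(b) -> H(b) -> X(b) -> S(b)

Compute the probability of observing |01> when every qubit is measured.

A full measurement returns |01> with probability 1/2.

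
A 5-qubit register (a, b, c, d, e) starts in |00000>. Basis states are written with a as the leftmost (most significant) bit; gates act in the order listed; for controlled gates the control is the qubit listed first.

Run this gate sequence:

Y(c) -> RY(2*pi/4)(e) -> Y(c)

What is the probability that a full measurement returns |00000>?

A full measurement returns |00000> with probability 1/2.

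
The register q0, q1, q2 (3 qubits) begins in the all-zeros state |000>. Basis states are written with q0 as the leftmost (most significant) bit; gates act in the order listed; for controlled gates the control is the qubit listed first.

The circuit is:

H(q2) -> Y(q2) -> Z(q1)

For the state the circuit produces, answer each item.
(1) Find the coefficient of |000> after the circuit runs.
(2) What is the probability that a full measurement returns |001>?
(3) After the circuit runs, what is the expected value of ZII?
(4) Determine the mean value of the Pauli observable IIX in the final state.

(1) |000> carries amplitude -sqrt(2)*I/2 in the final state.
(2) The probability of measuring |001> is 1/2.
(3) The expectation value of ZII is 1.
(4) In the final state, IIX has expectation -1.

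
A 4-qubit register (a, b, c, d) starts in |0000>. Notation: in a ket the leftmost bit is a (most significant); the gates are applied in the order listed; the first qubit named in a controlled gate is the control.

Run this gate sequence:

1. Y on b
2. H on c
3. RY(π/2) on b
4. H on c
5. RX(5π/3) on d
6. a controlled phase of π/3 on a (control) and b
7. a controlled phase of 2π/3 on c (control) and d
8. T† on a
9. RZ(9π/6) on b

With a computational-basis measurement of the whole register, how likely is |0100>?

A full measurement returns |0100> with probability 3/8.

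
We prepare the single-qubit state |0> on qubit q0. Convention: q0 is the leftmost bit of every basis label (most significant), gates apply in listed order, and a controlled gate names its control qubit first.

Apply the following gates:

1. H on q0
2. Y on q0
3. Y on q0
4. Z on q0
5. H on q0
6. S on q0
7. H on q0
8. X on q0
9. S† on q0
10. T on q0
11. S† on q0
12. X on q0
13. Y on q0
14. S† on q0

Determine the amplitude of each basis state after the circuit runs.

The resulting statevector has amplitude -sqrt(2)/2 on |0>, -sqrt(2)*exp(3*I*pi/4)/2 on |1>.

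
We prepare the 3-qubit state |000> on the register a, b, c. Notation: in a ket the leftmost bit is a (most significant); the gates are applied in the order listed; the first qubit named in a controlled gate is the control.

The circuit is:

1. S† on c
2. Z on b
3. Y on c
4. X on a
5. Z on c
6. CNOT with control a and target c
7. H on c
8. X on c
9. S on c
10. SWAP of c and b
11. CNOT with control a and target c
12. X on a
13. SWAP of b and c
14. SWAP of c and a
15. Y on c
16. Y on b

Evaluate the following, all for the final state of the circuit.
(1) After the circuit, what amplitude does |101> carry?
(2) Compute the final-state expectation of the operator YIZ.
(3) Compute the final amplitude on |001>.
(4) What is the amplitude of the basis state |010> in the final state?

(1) The final state's coefficient on |101> equals sqrt(2)/2.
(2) In the final state, YIZ has expectation -1.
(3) |001> carries amplitude -sqrt(2)*I/2 in the final state.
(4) |010> carries amplitude 0 in the final state.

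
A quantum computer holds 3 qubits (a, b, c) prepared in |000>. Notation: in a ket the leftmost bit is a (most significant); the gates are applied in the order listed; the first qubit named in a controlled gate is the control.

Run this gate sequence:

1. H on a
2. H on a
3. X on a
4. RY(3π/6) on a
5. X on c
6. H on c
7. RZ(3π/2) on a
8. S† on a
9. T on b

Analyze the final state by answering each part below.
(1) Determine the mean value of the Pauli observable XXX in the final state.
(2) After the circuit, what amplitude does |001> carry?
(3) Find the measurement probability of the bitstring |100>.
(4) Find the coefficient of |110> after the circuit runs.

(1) In the final state, XXX has expectation 0.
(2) |001> carries amplitude -exp(I*pi/4)/2 in the final state.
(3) Outcome |100> occurs with probability 1/4.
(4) The final state's coefficient on |110> equals 0.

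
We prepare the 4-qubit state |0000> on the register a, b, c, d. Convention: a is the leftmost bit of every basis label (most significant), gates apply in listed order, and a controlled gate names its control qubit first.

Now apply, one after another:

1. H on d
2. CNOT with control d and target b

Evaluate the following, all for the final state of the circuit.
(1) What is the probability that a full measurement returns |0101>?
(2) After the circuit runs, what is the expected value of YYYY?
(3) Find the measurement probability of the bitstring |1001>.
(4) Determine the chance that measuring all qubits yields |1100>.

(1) A full measurement returns |0101> with probability 1/2.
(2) In the final state, YYYY has expectation 0.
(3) A full measurement returns |1001> with probability 0.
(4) The probability of measuring |1100> is 0.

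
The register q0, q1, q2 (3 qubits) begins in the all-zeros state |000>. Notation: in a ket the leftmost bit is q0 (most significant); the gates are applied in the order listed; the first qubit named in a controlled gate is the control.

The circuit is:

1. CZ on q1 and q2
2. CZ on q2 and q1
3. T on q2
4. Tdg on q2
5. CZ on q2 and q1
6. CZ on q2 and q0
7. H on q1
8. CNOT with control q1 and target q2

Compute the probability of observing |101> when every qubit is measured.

A full measurement returns |101> with probability 0. Key observation: gates 2-5 undo each other exactly, leaving only the rest of the circuit to track.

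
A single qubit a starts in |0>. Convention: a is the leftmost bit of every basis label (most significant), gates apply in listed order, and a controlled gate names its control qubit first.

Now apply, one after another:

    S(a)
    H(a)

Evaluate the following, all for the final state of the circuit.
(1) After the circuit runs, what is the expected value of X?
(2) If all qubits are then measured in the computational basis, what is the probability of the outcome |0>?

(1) The observable X averages to 1.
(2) The probability of measuring |0> is 1/2.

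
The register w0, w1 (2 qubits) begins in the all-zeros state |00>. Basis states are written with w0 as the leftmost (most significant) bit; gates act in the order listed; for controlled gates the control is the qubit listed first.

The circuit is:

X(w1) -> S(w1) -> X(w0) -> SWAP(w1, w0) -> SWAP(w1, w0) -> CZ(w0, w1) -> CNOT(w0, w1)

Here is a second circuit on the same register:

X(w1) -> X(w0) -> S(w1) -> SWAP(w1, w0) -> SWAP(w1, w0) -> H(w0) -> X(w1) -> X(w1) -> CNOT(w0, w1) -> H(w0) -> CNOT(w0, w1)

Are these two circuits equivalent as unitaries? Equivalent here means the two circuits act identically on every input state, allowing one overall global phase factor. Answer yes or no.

No: there is an input state on which the two circuits produce genuinely different outputs (not merely differing by a phase).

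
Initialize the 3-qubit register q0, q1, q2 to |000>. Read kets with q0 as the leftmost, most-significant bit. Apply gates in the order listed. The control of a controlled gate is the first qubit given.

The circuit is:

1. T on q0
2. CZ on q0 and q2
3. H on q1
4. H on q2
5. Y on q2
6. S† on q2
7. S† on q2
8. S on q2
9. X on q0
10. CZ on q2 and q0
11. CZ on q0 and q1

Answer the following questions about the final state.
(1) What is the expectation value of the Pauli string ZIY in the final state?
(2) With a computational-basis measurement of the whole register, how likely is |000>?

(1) The observable ZIY averages to 1.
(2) The probability of measuring |000> is 0.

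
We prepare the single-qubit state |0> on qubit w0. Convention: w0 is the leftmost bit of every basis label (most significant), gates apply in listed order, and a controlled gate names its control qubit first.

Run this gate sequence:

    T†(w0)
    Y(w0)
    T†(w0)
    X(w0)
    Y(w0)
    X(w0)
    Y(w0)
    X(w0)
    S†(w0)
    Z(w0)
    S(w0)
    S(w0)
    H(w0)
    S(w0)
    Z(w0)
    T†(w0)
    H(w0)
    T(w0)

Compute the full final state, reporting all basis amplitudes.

After the circuit, the state carries amplitude -exp(I*pi/4)/2 + I/2 on |0>, -I/2 - exp(3*I*pi/4)/2 on |1>.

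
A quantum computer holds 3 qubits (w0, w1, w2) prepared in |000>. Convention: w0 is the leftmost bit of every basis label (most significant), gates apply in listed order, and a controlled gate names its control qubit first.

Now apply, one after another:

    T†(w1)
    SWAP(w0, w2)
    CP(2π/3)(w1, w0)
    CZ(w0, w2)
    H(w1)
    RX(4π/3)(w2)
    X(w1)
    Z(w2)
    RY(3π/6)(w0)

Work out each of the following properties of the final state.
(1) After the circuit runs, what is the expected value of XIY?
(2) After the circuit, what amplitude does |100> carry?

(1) The observable XIY averages to -sqrt(3)/2.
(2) The amplitude on |100> is -1/4.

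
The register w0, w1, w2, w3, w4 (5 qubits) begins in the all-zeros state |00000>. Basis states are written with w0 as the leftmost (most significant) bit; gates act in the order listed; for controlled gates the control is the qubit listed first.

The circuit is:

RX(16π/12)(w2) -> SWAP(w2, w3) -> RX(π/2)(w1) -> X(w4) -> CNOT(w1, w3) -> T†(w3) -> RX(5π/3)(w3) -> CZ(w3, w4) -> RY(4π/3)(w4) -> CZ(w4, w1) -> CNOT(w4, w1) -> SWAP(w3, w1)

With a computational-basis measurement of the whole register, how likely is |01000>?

The probability of measuring |01000> is 9*sqrt(2)/128 + 15/64.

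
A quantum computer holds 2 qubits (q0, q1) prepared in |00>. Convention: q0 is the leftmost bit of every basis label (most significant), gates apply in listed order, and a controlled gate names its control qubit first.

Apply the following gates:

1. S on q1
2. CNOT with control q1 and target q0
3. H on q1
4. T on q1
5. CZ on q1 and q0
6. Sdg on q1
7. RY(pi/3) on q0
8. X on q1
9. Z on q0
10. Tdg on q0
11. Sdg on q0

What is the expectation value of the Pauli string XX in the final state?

The observable XX averages to sqrt(3)/4.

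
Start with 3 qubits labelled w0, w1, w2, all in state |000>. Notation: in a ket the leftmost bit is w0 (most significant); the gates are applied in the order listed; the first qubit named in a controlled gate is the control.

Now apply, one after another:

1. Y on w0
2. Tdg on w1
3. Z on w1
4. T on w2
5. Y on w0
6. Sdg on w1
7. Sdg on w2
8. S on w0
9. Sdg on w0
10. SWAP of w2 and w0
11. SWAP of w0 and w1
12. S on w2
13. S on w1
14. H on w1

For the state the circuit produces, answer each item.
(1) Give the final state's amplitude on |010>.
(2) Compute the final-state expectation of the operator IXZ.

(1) The final state's coefficient on |010> equals sqrt(2)/2.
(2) The expectation value of IXZ is 1.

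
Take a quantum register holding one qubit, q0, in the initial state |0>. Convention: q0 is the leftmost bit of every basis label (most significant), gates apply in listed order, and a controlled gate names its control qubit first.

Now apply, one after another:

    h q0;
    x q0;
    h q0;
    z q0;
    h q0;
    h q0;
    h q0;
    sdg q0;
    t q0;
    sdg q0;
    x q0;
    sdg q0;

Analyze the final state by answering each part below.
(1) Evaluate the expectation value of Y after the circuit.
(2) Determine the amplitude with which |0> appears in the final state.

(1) The observable Y averages to sqrt(2)/2. Key observation: steps 1-4 multiply out to the identity, so the circuit reduces to the remaining gates.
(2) |0> carries amplitude -sqrt(2)*exp(I*pi/4)/2 in the final state.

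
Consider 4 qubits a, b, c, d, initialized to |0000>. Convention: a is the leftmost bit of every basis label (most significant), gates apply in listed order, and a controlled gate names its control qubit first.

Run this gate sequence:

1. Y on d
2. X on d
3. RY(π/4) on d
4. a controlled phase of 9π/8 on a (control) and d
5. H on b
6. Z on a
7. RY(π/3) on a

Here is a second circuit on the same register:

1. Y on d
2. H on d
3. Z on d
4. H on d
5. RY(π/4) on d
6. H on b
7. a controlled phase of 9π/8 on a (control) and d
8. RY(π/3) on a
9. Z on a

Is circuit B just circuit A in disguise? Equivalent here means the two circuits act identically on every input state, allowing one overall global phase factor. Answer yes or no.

No — the two circuits implement different unitaries, even allowing a global phase.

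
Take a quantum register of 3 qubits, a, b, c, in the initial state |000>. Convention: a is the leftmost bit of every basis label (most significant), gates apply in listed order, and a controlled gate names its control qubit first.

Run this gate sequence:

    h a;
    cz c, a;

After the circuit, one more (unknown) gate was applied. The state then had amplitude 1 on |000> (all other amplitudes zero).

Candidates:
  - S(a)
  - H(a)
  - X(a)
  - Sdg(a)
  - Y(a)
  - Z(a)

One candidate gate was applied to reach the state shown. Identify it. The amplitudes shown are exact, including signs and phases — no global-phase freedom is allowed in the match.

The applied gate was H(a).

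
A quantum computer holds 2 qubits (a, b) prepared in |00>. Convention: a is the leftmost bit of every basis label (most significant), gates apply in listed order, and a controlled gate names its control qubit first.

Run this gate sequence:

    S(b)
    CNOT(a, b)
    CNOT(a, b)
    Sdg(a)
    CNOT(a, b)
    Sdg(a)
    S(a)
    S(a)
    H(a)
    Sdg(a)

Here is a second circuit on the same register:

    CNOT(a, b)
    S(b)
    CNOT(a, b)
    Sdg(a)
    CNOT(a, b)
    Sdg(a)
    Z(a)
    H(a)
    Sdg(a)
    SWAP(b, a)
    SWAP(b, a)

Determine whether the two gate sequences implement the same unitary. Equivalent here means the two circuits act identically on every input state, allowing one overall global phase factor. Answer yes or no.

No — the two circuits implement different unitaries, even allowing a global phase.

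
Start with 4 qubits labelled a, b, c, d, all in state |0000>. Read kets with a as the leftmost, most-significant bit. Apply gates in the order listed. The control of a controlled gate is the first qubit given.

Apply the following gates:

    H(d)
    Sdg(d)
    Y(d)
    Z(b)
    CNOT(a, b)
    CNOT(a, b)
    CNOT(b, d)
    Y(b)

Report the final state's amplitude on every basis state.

After the circuit, the state carries amplitude -sqrt(2)*I/2 on |0100>, -sqrt(2)/2 on |0101>, and 0 on every other basis state. Key observation: steps 5-6 multiply out to the identity, so the circuit reduces to the remaining gates.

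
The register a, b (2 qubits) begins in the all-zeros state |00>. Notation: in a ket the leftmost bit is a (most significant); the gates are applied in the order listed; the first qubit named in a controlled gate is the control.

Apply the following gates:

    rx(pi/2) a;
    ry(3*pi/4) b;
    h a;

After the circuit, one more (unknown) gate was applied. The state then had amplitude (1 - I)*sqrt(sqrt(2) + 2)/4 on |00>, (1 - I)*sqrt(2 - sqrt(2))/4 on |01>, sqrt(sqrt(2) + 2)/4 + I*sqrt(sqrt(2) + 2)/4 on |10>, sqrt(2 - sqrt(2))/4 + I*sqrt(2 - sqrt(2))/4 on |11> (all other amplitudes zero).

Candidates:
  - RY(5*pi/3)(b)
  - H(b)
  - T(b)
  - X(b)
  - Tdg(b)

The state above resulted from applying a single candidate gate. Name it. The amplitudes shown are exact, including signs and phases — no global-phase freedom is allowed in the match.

It was X(b) that produced the state shown.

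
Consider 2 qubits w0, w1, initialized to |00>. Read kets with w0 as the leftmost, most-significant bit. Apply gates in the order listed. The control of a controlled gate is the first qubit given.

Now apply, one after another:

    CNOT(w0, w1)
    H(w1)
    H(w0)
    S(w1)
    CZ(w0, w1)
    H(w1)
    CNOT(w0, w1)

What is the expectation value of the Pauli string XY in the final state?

In the final state, XY has expectation -1.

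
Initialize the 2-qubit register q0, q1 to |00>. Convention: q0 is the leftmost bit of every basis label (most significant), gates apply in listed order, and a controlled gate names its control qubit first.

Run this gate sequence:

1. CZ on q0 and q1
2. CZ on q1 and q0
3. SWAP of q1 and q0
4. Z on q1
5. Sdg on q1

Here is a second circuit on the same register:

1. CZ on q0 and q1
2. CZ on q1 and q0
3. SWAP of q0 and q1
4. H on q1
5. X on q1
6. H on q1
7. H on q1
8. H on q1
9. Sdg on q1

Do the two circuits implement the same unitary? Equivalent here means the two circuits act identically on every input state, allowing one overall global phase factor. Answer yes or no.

Yes — the two circuits implement the same unitary up to a global phase.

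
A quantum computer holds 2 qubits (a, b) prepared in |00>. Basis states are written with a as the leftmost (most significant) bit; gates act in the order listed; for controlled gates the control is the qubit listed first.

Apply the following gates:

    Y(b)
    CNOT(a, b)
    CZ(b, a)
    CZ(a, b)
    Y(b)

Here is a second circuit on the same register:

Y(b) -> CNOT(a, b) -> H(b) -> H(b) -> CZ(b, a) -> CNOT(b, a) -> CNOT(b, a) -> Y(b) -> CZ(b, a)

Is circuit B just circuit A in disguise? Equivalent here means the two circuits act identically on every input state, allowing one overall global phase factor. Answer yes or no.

No: there is an input state on which the two circuits produce genuinely different outputs (not merely differing by a phase).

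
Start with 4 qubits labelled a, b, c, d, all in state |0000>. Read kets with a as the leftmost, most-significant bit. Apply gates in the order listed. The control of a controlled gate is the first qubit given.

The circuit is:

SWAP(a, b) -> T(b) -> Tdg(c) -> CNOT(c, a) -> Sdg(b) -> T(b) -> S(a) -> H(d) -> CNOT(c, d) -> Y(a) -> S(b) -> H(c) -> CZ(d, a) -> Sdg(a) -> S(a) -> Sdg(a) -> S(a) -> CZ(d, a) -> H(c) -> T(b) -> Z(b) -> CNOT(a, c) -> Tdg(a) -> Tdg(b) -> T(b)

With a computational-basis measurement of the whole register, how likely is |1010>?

Outcome |1010> occurs with probability 1/2.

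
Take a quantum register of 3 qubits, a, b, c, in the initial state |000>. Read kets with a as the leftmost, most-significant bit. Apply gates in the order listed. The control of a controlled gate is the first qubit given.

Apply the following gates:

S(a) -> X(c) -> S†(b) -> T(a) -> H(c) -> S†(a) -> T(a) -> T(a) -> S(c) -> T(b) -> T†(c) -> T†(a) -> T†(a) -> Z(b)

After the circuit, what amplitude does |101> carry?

|101> carries amplitude 0 in the final state.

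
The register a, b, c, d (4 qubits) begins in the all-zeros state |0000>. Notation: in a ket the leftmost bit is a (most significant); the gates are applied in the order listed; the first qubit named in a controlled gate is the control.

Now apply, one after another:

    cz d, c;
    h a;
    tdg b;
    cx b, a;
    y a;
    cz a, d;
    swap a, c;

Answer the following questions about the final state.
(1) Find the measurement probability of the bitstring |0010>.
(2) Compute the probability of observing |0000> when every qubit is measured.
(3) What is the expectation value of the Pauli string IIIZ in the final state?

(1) Outcome |0010> occurs with probability 1/2.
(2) A full measurement returns |0000> with probability 1/2.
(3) In the final state, IIIZ has expectation 1.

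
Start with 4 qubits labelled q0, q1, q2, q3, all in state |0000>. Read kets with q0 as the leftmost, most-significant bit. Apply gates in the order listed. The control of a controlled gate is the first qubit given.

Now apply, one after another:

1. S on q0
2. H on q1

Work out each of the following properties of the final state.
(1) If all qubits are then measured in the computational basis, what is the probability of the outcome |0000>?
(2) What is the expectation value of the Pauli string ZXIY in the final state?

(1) The probability of measuring |0000> is 1/2.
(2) The expectation value of ZXIY is 0.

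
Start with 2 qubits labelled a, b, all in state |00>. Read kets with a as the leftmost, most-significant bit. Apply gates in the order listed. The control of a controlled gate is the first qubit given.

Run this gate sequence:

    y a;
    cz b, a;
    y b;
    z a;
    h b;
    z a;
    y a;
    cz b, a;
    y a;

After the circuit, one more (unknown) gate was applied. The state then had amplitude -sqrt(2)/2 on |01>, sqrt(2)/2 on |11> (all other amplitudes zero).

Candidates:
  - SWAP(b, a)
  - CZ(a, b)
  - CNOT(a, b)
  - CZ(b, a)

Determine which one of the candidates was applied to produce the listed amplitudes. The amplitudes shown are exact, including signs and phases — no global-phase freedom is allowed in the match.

It was SWAP(b, a) that produced the state shown.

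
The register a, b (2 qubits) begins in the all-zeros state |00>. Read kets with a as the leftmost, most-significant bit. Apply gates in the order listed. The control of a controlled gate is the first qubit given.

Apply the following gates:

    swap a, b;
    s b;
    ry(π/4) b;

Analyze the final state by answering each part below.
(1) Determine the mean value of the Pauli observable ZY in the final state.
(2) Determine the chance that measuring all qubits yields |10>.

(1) The expectation value of ZY is 0.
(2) Outcome |10> occurs with probability 0.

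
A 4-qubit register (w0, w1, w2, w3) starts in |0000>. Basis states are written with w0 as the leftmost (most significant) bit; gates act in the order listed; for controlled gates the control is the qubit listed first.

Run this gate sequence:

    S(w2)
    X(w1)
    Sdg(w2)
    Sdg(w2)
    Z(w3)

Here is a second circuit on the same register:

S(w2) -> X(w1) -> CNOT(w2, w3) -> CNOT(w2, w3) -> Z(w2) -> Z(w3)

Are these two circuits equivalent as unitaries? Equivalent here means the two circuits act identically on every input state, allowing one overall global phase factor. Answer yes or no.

Yes: on every input state the two circuits agree up to one overall phase factor.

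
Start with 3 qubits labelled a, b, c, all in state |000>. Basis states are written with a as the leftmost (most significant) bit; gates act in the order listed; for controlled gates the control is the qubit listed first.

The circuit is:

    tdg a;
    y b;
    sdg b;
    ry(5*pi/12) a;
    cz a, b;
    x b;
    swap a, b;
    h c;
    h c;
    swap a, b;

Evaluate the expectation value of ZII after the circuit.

The observable ZII averages to -sqrt(2)/4 + sqrt(6)/4.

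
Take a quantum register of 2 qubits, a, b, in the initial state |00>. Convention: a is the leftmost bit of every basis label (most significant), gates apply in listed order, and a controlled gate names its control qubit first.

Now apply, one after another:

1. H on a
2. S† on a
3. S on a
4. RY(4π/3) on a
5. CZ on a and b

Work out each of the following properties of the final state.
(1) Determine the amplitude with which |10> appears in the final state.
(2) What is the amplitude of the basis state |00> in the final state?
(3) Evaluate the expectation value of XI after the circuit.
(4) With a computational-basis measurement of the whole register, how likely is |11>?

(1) The final state's coefficient on |10> equals -sqrt(2)/4 + sqrt(6)/4.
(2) The amplitude on |00> is -sqrt(6)/4 - sqrt(2)/4.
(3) In the final state, XI has expectation -1/2.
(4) A full measurement returns |11> with probability 0.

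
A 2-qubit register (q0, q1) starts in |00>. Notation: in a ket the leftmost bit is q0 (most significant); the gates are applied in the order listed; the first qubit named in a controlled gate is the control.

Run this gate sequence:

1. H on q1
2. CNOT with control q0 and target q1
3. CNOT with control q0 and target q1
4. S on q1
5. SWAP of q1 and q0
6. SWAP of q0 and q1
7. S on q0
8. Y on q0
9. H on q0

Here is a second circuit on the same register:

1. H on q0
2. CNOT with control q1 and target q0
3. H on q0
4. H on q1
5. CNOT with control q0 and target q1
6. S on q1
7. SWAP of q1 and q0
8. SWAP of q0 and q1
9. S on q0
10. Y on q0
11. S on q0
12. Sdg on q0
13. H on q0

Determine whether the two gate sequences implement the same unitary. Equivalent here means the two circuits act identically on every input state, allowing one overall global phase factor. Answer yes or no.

Yes: on every input state the two circuits agree up to one overall phase factor.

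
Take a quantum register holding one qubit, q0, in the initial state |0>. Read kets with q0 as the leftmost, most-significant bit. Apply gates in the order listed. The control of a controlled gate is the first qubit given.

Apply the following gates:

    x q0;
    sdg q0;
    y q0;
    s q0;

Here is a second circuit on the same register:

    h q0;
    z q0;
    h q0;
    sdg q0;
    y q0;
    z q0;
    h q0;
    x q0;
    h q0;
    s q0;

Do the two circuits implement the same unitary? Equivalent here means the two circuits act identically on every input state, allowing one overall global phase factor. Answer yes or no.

Yes, they are equivalent — the unitaries differ by at most a global phase.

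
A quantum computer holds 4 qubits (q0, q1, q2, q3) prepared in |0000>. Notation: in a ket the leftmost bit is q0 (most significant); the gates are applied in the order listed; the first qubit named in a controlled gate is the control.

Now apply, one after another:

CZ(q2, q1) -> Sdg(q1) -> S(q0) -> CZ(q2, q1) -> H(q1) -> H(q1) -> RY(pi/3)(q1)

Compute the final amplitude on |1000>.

|1000> carries amplitude 0 in the final state.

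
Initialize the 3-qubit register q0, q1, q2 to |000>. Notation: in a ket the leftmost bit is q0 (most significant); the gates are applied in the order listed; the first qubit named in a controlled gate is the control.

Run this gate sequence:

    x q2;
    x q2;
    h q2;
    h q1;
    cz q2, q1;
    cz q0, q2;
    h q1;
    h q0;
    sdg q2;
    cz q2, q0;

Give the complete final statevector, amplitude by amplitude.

The final amplitudes are 1/2 on |000>, 0 on |001>, 0 on |010>, -I/2 on |011>, 1/2 on |100>, 0 on |101>, 0 on |110>, I/2 on |111>.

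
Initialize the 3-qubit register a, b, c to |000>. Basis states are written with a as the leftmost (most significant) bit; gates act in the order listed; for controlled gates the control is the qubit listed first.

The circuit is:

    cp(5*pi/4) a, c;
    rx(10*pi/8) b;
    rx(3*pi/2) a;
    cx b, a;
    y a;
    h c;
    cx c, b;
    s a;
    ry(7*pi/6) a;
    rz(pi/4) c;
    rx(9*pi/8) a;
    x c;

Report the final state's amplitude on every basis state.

The final amplitudes are -sqrt(2)*I*sqrt(sqrt(2)/4 + 1/2)*exp(I*pi/8)*sin(7*pi/16)/4 + sqrt(6)*sqrt(sqrt(2)/4 + 1/2)*exp(I*pi/8)*cos(7*pi/16)/4 on |000>, -sqrt(6)*I*sqrt(1/2 - sqrt(2)/4)*exp(-I*pi/8)*sin(7*pi/16)/4 - sqrt(2)*sqrt(1/2 - sqrt(2)/4)*exp(-I*pi/8)*cos(7*pi/16)/4 on |001>, -sqrt(6)*I*sqrt(1/2 - sqrt(2)/4)*exp(I*pi/8)*sin(7*pi/16)/4 - sqrt(2)*sqrt(1/2 - sqrt(2)/4)*exp(I*pi/8)*cos(7*pi/16)/4 on |010>, -sqrt(2)*I*sqrt(sqrt(2)/4 + 1/2)*exp(-I*pi/8)*sin(7*pi/16)/4 + sqrt(6)*sqrt(sqrt(2)/4 + 1/2)*exp(-I*pi/8)*cos(7*pi/16)/4 on |011>, -sqrt(2)*sqrt(sqrt(2)/4 + 1/2)*exp(I*pi/8)*cos(7*pi/16)/4 + sqrt(6)*I*sqrt(sqrt(2)/4 + 1/2)*exp(I*pi/8)*sin(7*pi/16)/4 on |100>, -sqrt(2)*I*sqrt(1/2 - sqrt(2)/4)*exp(-I*pi/8)*sin(7*pi/16)/4 - sqrt(6)*sqrt(1/2 - sqrt(2)/4)*exp(-I*pi/8)*cos(7*pi/16)/4 on |101>, -sqrt(2)*I*sqrt(1/2 - sqrt(2)/4)*exp(I*pi/8)*sin(7*pi/16)/4 - sqrt(6)*sqrt(1/2 - sqrt(2)/4)*exp(I*pi/8)*cos(7*pi/16)/4 on |110>, -sqrt(2)*sqrt(sqrt(2)/4 + 1/2)*exp(-I*pi/8)*cos(7*pi/16)/4 + sqrt(6)*I*sqrt(sqrt(2)/4 + 1/2)*exp(-I*pi/8)*sin(7*pi/16)/4 on |111>.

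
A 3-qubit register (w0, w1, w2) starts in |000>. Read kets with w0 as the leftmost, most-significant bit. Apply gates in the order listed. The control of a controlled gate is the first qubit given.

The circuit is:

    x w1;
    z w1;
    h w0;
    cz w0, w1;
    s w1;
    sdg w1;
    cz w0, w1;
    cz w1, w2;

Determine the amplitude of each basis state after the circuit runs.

After the circuit, the state carries amplitude -sqrt(2)/2 on |010>, -sqrt(2)/2 on |110>, and 0 on every other basis state.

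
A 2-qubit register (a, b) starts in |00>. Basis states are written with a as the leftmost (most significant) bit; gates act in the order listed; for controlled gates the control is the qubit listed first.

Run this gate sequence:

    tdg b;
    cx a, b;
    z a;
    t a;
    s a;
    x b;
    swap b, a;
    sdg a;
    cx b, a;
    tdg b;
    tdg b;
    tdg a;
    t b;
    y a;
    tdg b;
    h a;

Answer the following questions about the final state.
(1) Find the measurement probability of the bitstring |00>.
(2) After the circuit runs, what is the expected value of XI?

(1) Outcome |00> occurs with probability 1/2.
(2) The observable XI averages to 1.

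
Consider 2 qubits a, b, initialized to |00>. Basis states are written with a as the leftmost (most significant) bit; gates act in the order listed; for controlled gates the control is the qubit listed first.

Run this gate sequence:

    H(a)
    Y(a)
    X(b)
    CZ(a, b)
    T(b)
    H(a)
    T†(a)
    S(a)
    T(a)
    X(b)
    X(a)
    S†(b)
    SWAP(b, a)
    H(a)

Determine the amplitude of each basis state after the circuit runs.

The final amplitudes are 0 on |00>, -sqrt(2)*exp(3*I*pi/4)/2 on |01>, 0 on |10>, -sqrt(2)*exp(3*I*pi/4)/2 on |11>.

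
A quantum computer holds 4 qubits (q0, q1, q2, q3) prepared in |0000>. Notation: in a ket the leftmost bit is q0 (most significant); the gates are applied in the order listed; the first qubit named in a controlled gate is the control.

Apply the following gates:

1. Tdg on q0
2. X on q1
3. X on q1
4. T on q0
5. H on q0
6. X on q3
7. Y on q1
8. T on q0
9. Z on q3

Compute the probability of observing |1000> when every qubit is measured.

Outcome |1000> occurs with probability 0. Key observation: gates 2-3 undo each other exactly, leaving only the rest of the circuit to track.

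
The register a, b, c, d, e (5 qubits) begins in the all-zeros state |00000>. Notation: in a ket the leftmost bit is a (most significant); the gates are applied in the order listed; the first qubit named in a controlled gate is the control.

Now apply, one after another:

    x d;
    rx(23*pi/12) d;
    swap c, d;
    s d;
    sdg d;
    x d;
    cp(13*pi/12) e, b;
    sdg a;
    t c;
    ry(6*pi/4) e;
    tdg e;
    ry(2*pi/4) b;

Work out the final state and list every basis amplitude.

The final amplitudes are -I*sqrt(6 - 3*sqrt(2))/8 + I*sqrt(sqrt(2) + 2)/8 on |00010>, (-sqrt(sqrt(2) + 2)/8 + sqrt(6 - 3*sqrt(2))/8)*exp(I*pi/4) on |00011>, (sqrt(2 - sqrt(2))/8 + sqrt(3*sqrt(2) + 6)/8)*exp(I*pi/4) on |00110>, -sqrt(3*sqrt(2) + 6)/8 - sqrt(2 - sqrt(2))/8 on |00111>, -I*sqrt(6 - 3*sqrt(2))/8 + I*sqrt(sqrt(2) + 2)/8 on |01010>, (-sqrt(sqrt(2) + 2)/8 + sqrt(6 - 3*sqrt(2))/8)*exp(I*pi/4) on |01011>, (sqrt(2 - sqrt(2))/8 + sqrt(3*sqrt(2) + 6)/8)*exp(I*pi/4) on |01110>, -sqrt(3*sqrt(2) + 6)/8 - sqrt(2 - sqrt(2))/8 on |01111>, and 0 on every other basis state. Key observation: gates 4-5 undo each other exactly, leaving only the rest of the circuit to track.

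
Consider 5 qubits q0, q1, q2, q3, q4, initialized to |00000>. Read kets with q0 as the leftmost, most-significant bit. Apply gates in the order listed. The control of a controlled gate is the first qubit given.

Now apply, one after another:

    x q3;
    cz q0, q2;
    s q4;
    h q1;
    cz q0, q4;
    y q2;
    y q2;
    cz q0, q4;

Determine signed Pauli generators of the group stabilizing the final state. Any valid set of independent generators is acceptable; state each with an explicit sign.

The final state is stabilized by the group generated by +IXIII, +ZIIII, +IIZII, -IIIZI, +IIIIZ; other independent generating sets are equally valid. Key observation: the block from step 5 through step 8 cancels to the identity and can be dropped.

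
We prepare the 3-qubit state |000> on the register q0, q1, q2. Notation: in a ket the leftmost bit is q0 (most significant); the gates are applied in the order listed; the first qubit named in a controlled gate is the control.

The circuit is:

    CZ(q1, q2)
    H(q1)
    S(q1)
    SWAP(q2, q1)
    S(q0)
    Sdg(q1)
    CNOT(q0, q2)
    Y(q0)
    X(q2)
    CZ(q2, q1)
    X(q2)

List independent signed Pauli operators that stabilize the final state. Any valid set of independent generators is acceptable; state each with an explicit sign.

The stabilizer group can be generated by +IIY, -ZII, +IZI, among other valid generating sets.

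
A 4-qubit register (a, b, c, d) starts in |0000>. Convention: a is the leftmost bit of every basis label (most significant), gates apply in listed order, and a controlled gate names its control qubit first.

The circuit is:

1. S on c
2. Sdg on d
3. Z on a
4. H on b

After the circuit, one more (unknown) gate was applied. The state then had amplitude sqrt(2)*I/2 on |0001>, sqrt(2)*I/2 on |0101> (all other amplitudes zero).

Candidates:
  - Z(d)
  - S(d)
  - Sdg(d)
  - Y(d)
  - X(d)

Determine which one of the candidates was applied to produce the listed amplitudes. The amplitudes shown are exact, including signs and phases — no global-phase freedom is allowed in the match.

The applied gate was Y(d).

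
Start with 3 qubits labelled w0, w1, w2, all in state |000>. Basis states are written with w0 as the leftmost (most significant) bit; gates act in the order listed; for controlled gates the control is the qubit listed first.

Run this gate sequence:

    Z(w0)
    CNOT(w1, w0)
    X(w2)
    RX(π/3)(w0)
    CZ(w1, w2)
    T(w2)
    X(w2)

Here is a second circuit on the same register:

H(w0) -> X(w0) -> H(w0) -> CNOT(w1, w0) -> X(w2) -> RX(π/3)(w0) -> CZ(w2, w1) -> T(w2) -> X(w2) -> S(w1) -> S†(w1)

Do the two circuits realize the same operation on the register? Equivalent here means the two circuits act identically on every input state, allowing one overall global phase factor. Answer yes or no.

Yes: on every input state the two circuits agree up to one overall phase factor.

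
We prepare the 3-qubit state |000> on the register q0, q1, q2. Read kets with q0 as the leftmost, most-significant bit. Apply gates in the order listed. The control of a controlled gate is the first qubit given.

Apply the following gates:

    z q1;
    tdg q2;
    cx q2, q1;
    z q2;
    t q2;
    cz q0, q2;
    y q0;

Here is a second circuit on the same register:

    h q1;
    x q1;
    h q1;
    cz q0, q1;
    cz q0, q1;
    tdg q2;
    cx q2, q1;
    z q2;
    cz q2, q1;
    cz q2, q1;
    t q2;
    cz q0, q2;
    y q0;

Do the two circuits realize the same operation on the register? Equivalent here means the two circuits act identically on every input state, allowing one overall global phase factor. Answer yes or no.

Yes: on every input state the two circuits agree up to one overall phase factor.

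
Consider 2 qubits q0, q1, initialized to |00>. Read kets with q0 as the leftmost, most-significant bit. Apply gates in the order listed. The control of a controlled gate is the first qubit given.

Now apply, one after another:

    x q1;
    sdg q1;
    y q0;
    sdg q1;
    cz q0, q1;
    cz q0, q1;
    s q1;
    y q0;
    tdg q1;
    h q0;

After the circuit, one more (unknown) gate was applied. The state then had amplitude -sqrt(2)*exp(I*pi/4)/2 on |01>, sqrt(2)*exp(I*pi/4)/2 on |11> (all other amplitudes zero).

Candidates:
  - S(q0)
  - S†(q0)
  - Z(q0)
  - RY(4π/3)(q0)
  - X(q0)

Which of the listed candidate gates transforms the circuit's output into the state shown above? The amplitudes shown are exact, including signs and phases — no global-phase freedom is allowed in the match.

It was Z(q0) that produced the state shown.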